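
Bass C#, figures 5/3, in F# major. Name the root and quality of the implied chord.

C# major

The figures 5/3 indicate a triad in root position.
In root position the bass is the root, so the root is C#.
The chord tones are C#, E#, G#, giving C# major.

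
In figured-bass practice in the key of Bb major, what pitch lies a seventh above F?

Counting 6 letter steps above F lands on E; in Bb major, that letter is Eb.

Eb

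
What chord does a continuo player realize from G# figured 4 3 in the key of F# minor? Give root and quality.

The figures 4 3 indicate a seventh chord in second inversion.
In second inversion the root lies a fourth above the bass: a fourth above G# in F# minor is C#.
The chord tones are G#, B, C#, E, giving C# minor seventh.

C# minor seventh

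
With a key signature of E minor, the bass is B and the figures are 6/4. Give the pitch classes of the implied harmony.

B, E, G

A fourth above B in this key is E.
A sixth above B in this key is G.
Together with the bass B, this spells E minor in second inversion.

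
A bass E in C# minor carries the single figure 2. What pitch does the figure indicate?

Counting 1 letter step above E lands on F; in C# minor, that letter is F#.

F#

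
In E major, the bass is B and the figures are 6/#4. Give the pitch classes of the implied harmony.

B, E#, G#

A fourth above B in this key is E, raised to E# by the sharp.
A sixth above B in this key is G#.
Together with the bass B, this spells E# diminished in second inversion.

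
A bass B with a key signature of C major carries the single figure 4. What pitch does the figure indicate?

Counting 3 letter steps above B lands on E; in C major, that letter is E.

E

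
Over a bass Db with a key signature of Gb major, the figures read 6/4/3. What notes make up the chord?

A third above Db in this key is F.
A fourth above Db in this key is Gb.
A sixth above Db in this key is Bb.
Together with the bass Db, this spells Gb major seventh in second inversion.

Db, F, Gb, Bb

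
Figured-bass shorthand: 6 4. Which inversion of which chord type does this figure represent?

triad, second inversion

Intervals of 6/4 above the bass form a triad; the bass is the fifth, so this is second inversion.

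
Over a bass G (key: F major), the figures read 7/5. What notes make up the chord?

The written figures 7/5 are shorthand for 7/5/3: the 3 is implied.
A third above G in this key is Bb.
A fifth above G in this key is D.
A seventh above G in this key is F.
Together with the bass G, this spells G minor seventh in root position.

G, Bb, D, F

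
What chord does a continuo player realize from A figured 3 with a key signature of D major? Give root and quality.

The figures 3 indicate a triad in root position.
In root position the bass is the root, so the root is A.
The chord tones are A, C#, E, giving A major.

A major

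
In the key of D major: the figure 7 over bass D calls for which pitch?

Counting 6 letter steps above D lands on C; in D major, that letter is C#.

C#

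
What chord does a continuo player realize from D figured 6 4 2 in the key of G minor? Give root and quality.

The figures 6 4 2 indicate a seventh chord in third inversion.
In third inversion the root lies a second above the bass: a second above D in G minor is Eb.
The chord tones are D, Eb, G, Bb, giving Eb major seventh.

Eb major seventh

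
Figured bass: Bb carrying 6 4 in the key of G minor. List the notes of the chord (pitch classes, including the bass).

Bb, Eb, G

A fourth above Bb in this key is Eb.
A sixth above Bb in this key is G.
Together with the bass Bb, this spells Eb major in second inversion.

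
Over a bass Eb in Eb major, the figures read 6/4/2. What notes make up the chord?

Eb, F, Ab, C

A second above Eb in this key is F.
A fourth above Eb in this key is Ab.
A sixth above Eb in this key is C.
Together with the bass Eb, this spells F minor seventh in third inversion.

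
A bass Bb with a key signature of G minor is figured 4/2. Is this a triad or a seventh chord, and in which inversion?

seventh chord, third inversion

4/2 is shorthand for 6/4/2.
Intervals of 6/4/2 above the bass form a seventh chord; the bass is the seventh, so this is third inversion.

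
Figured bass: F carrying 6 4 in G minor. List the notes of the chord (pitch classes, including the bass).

F, Bb, D

A fourth above F in this key is Bb.
A sixth above F in this key is D.
Together with the bass F, this spells Bb major in second inversion.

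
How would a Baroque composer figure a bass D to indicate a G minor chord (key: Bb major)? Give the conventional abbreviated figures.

D is the fifth of G minor, so the chord is in second inversion.
A triad in second inversion is figured 6/4, conventionally abbreviated 6/4.

6/4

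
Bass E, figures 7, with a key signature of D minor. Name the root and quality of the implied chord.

The figures 7 indicate a seventh chord in root position.
In root position the bass is the root, so the root is E.
The chord tones are E, G, Bb, D, giving E half-diminished seventh.

E half-diminished seventh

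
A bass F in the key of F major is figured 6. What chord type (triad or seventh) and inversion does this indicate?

6 is shorthand for 6/3.
Intervals of 6/3 above the bass form a triad; the bass is the third, so this is first inversion.

triad, first inversion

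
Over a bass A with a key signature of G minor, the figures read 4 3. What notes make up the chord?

A, C, D, F

The written figures 4 3 are shorthand for 6/4/3: the 6 is implied.
A third above A in this key is C.
A fourth above A in this key is D.
A sixth above A in this key is F.
Together with the bass A, this spells D minor seventh in second inversion.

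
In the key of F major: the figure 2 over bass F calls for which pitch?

G

Counting 1 letter step above F lands on G; in F major, that letter is G.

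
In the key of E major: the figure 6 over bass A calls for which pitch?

Counting 5 letter steps above A lands on F; in E major, that letter is F#.

F#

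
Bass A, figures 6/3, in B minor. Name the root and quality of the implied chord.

The figures 6/3 indicate a triad in first inversion.
In first inversion the root lies a sixth above the bass: a sixth above A in B minor is F#.
The chord tones are A, C#, F#, giving F# minor.

F# minor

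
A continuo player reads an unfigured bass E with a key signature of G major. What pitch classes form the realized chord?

An unfigured bass implies 5/3.
A third above E in this key is G.
A fifth above E in this key is B.
Together with the bass E, this spells E minor in root position.

E, G, B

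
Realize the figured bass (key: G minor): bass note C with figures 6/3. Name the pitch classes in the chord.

A third above C in this key is Eb.
A sixth above C in this key is A.
Together with the bass C, this spells A diminished in first inversion.

C, Eb, A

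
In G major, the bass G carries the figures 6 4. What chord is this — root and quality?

The figures 6 4 indicate a triad in second inversion.
In second inversion the root lies a fourth above the bass: a fourth above G in G major is C.
The chord tones are G, C, E, giving C major.

C major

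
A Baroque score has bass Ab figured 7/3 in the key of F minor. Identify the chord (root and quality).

Ab major seventh

The figures 7/3 indicate a seventh chord in root position.
In root position the bass is the root, so the root is Ab.
The chord tones are Ab, C, Eb, G, giving Ab major seventh.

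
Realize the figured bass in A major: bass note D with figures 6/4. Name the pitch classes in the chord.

A fourth above D in this key is G#.
A sixth above D in this key is B.
Together with the bass D, this spells G# diminished in second inversion.

D, G#, B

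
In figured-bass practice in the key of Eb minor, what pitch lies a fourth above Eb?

Ab

Counting 3 letter steps above Eb lands on A; in Eb minor, that letter is Ab.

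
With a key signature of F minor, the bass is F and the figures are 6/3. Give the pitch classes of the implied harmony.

A third above F in this key is Ab.
A sixth above F in this key is Db.
Together with the bass F, this spells Db major in first inversion.

F, Ab, Db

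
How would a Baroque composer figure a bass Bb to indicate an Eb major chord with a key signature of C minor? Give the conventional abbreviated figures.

Bb is the fifth of Eb major, so the chord is in second inversion.
A triad in second inversion is figured 6/4, conventionally abbreviated 6/4.

6/4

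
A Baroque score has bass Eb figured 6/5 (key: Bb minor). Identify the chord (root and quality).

The figures 6/5 indicate a seventh chord in first inversion.
In first inversion the root lies a sixth above the bass: a sixth above Eb in Bb minor is C.
The chord tones are Eb, Gb, Bb, C, giving C half-diminished seventh.

C half-diminished seventh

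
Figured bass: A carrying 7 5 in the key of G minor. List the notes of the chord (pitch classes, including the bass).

The written figures 7 5 are shorthand for 7/5/3: the 3 is implied.
A third above A in this key is C.
A fifth above A in this key is Eb.
A seventh above A in this key is G.
Together with the bass A, this spells A half-diminished seventh in root position.

A, C, Eb, G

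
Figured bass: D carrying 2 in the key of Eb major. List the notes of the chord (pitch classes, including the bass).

The written figures 2 are shorthand for 6/4/2: the 6/4 are implied.
A second above D in this key is Eb.
A fourth above D in this key is G.
A sixth above D in this key is Bb.
Together with the bass D, this spells Eb major seventh in third inversion.

D, Eb, G, Bb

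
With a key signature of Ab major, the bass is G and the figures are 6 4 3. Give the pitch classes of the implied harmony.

G, Bb, C, Eb

A third above G in this key is Bb.
A fourth above G in this key is C.
A sixth above G in this key is Eb.
Together with the bass G, this spells C minor seventh in second inversion.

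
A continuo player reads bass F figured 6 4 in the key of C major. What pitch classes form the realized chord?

A fourth above F in this key is B.
A sixth above F in this key is D.
Together with the bass F, this spells B diminished in second inversion.

F, B, D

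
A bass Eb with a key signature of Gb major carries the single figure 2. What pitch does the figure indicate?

Counting 1 letter step above Eb lands on F; in Gb major, that letter is F.

F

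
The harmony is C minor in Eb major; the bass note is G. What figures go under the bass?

6/4

G is the fifth of C minor, so the chord is in second inversion.
A triad in second inversion is figured 6/4, conventionally abbreviated 6/4.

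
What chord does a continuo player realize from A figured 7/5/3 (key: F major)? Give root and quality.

The figures 7/5/3 indicate a seventh chord in root position.
In root position the bass is the root, so the root is A.
The chord tones are A, C, E, G, giving A minor seventh.

A minor seventh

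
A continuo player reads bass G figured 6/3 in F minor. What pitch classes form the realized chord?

A third above G in this key is Bb.
A sixth above G in this key is Eb.
Together with the bass G, this spells Eb major in first inversion.

G, Bb, Eb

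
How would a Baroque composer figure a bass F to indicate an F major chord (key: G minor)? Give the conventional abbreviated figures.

F is the root of F major, so the chord is in root position.
A triad in root position is figured 5/3, conventionally abbreviated (no figures — root-position triad).

no figures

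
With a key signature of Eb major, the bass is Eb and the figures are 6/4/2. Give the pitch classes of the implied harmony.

A second above Eb in this key is F.
A fourth above Eb in this key is Ab.
A sixth above Eb in this key is C.
Together with the bass Eb, this spells F minor seventh in third inversion.

Eb, F, Ab, C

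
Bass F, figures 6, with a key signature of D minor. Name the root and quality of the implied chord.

The figures 6 indicate a triad in first inversion.
In first inversion the root lies a sixth above the bass: a sixth above F in D minor is D.
The chord tones are F, A, D, giving D minor.

D minor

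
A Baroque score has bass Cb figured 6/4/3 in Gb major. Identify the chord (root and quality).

F half-diminished seventh

The figures 6/4/3 indicate a seventh chord in second inversion.
In second inversion the root lies a fourth above the bass: a fourth above Cb in Gb major is F.
The chord tones are Cb, Eb, F, Ab, giving F half-diminished seventh.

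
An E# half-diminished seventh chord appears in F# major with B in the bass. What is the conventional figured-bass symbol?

B is the fifth of E# half-diminished seventh, so the chord is in second inversion.
A seventh chord in second inversion is figured 6/4/3, conventionally abbreviated 4/3.

4/3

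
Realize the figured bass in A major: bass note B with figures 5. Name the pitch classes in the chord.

The written figures 5 are shorthand for 5/3: the 3 is implied.
A third above B in this key is D.
A fifth above B in this key is F#.
Together with the bass B, this spells B minor in root position.

B, D, F#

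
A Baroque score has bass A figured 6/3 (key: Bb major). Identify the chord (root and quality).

The figures 6/3 indicate a triad in first inversion.
In first inversion the root lies a sixth above the bass: a sixth above A in Bb major is F.
The chord tones are A, C, F, giving F major.

F major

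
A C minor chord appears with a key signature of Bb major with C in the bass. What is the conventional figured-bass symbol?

C is the root of C minor, so the chord is in root position.
A triad in root position is figured 5/3, conventionally abbreviated (no figures — root-position triad).

no figures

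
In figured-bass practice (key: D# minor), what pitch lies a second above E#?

F#

Counting 1 letter step above E# lands on F; in D# minor, that letter is F#.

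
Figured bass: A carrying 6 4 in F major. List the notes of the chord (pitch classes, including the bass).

A fourth above A in this key is D.
A sixth above A in this key is F.
Together with the bass A, this spells D minor in second inversion.

A, D, F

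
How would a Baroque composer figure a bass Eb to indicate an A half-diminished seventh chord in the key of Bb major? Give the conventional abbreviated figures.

Eb is the fifth of A half-diminished seventh, so the chord is in second inversion.
A seventh chord in second inversion is figured 6/4/3, conventionally abbreviated 4/3.

4/3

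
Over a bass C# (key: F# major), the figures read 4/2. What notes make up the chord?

C#, D#, F#, A#

The written figures 4/2 are shorthand for 6/4/2: the 6 is implied.
A second above C# in this key is D#.
A fourth above C# in this key is F#.
A sixth above C# in this key is A#.
Together with the bass C#, this spells D# minor seventh in third inversion.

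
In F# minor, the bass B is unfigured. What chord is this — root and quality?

An unfigured bass indicates a triad in root position.
In root position the bass is the root, so the root is B.
The chord tones are B, D, F#, giving B minor.

B minor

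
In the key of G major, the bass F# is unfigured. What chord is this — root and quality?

F# diminished

An unfigured bass indicates a triad in root position.
In root position the bass is the root, so the root is F#.
The chord tones are F#, A, C, giving F# diminished.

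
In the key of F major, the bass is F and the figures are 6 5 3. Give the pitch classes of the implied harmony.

A third above F in this key is A.
A fifth above F in this key is C.
A sixth above F in this key is D.
Together with the bass F, this spells D minor seventh in first inversion.

F, A, C, D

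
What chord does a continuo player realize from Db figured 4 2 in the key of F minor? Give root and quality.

The figures 4 2 indicate a seventh chord in third inversion.
In third inversion the root lies a second above the bass: a second above Db in F minor is Eb.
The chord tones are Db, Eb, G, Bb, giving Eb dominant seventh.

Eb dominant seventh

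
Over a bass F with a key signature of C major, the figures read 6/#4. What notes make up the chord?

A fourth above F in this key is B, raised to B# by the sharp.
A sixth above F in this key is D.

F, B#, D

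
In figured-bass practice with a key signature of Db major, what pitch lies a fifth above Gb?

Db

Counting 4 letter steps above Gb lands on D; in Db major, that letter is Db.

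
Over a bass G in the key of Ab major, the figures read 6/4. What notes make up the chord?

A fourth above G in this key is C.
A sixth above G in this key is Eb.
Together with the bass G, this spells C minor in second inversion.

G, C, Eb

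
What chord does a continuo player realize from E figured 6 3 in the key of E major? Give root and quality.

The figures 6 3 indicate a triad in first inversion.
In first inversion the root lies a sixth above the bass: a sixth above E in E major is C#.
The chord tones are E, G#, C#, giving C# minor.

C# minor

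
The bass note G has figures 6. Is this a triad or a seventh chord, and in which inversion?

triad, first inversion

6 is shorthand for 6/3.
Intervals of 6/3 above the bass form a triad; the bass is the third, so this is first inversion.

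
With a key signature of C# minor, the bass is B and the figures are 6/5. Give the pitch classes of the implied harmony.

B, D#, F#, G#

The written figures 6/5 are shorthand for 6/5/3: the 3 is implied.
A third above B in this key is D#.
A fifth above B in this key is F#.
A sixth above B in this key is G#.
Together with the bass B, this spells G# minor seventh in first inversion.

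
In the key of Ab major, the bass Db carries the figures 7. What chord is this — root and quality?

The figures 7 indicate a seventh chord in root position.
In root position the bass is the root, so the root is Db.
The chord tones are Db, F, Ab, C, giving Db major seventh.

Db major seventh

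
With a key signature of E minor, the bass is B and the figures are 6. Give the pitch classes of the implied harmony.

B, D, G

The written figures 6 are shorthand for 6/3: the 3 is implied.
A third above B in this key is D.
A sixth above B in this key is G.
Together with the bass B, this spells G major in first inversion.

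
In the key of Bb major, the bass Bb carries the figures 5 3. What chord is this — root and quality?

Bb major

The figures 5 3 indicate a triad in root position.
In root position the bass is the root, so the root is Bb.
The chord tones are Bb, D, F, giving Bb major.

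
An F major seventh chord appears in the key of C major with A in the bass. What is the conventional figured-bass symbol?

A is the third of F major seventh, so the chord is in first inversion.
A seventh chord in first inversion is figured 6/5/3, conventionally abbreviated 6/5.

6/5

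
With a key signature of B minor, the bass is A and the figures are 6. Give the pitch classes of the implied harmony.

A, C#, F#

The written figures 6 are shorthand for 6/3: the 3 is implied.
A third above A in this key is C#.
A sixth above A in this key is F#.
Together with the bass A, this spells F# minor in first inversion.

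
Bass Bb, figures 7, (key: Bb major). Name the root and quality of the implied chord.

Bb major seventh

The figures 7 indicate a seventh chord in root position.
In root position the bass is the root, so the root is Bb.
The chord tones are Bb, D, F, A, giving Bb major seventh.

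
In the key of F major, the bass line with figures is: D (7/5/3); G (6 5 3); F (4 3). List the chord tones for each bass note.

D (7/5/3): D, F, A, C.
G (6/5/3): G, Bb, D, E.
F (6/4/3): F, A, Bb, D.

D, F, A, C | G, Bb, D, E | F, A, Bb, D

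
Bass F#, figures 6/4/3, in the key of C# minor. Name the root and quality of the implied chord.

B dominant seventh

The figures 6/4/3 indicate a seventh chord in second inversion.
In second inversion the root lies a fourth above the bass: a fourth above F# in C# minor is B.
The chord tones are F#, A, B, D#, giving B dominant seventh.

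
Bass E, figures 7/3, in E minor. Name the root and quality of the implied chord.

E minor seventh

The figures 7/3 indicate a seventh chord in root position.
In root position the bass is the root, so the root is E.
The chord tones are E, G, B, D, giving E minor seventh.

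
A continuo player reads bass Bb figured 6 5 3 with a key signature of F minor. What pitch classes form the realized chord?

Bb, Db, F, G

A third above Bb in this key is Db.
A fifth above Bb in this key is F.
A sixth above Bb in this key is G.
Together with the bass Bb, this spells G half-diminished seventh in first inversion.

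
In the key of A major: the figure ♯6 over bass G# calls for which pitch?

E#

Counting 5 letter steps above G# lands on E; in A major, that letter is E.
The #6 figure raises it a semitone, giving E#.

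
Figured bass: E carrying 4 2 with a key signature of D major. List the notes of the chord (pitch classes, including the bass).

The written figures 4 2 are shorthand for 6/4/2: the 6 is implied.
A second above E in this key is F#.
A fourth above E in this key is A.
A sixth above E in this key is C#.
Together with the bass E, this spells F# minor seventh in third inversion.

E, F#, A, C#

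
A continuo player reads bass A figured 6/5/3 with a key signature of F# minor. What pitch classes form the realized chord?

A third above A in this key is C#.
A fifth above A in this key is E.
A sixth above A in this key is F#.
Together with the bass A, this spells F# minor seventh in first inversion.

A, C#, E, F#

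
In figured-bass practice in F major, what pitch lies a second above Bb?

Counting 1 letter step above Bb lands on C; in F major, that letter is C.

C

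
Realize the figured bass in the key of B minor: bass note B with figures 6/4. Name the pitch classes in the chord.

A fourth above B in this key is E.
A sixth above B in this key is G.
Together with the bass B, this spells E minor in second inversion.

B, E, G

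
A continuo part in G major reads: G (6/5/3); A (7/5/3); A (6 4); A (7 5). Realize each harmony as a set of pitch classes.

G, B, D, E | A, C, E, G | A, D, F# | A, C, E, G

G (6/5/3): G, B, D, E.
A (7/5/3): A, C, E, G.
A (6/4): A, D, F#.
A (7/5/3): A, C, E, G.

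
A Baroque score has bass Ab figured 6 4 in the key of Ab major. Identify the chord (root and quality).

The figures 6 4 indicate a triad in second inversion.
In second inversion the root lies a fourth above the bass: a fourth above Ab in Ab major is Db.
The chord tones are Ab, Db, F, giving Db major.

Db major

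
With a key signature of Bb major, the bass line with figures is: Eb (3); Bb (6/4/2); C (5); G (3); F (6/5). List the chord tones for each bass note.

Eb, G, Bb | Bb, C, Eb, G | C, Eb, G | G, Bb, D | F, A, C, D

Eb (5/3): Eb, G, Bb.
Bb (6/4/2): Bb, C, Eb, G.
C (5/3): C, Eb, G.
G (5/3): G, Bb, D.
F (6/5/3): F, A, C, D.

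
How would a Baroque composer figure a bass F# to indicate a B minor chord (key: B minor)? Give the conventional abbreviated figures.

F# is the fifth of B minor, so the chord is in second inversion.
A triad in second inversion is figured 6/4, conventionally abbreviated 6/4.

6/4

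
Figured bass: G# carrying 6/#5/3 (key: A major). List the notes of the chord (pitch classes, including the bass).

A third above G# in this key is B.
A fifth above G# in this key is D, raised to D# by the sharp.
A sixth above G# in this key is E.
Together with the bass G#, this spells E major seventh in first inversion.

G#, B, D#, E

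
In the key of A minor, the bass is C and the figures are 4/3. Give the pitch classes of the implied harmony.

The written figures 4/3 are shorthand for 6/4/3: the 6 is implied.
A third above C in this key is E.
A fourth above C in this key is F.
A sixth above C in this key is A.
Together with the bass C, this spells F major seventh in second inversion.

C, E, F, A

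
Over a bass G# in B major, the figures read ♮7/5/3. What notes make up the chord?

G#, B, D#, F

A third above G# in this key is B.
A fifth above G# in this key is D#.
A seventh above G# in this key is F#, made natural (F) by the ♮ figure.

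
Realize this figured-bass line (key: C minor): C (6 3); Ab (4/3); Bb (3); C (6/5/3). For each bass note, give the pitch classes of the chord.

C, Eb, Ab | Ab, C, D, F | Bb, D, F | C, Eb, G, Ab

C (6/3): C, Eb, Ab.
Ab (6/4/3): Ab, C, D, F.
Bb (5/3): Bb, D, F.
C (6/5/3): C, Eb, G, Ab.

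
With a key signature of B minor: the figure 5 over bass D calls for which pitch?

A

Counting 4 letter steps above D lands on A; in B minor, that letter is A.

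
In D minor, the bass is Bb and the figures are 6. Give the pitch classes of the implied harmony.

The written figures 6 are shorthand for 6/3: the 3 is implied.
A third above Bb in this key is D.
A sixth above Bb in this key is G.
Together with the bass Bb, this spells G minor in first inversion.

Bb, D, G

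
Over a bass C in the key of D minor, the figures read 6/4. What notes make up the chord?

C, F, A

A fourth above C in this key is F.
A sixth above C in this key is A.
Together with the bass C, this spells F major in second inversion.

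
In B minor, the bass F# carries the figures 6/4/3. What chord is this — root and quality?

The figures 6/4/3 indicate a seventh chord in second inversion.
In second inversion the root lies a fourth above the bass: a fourth above F# in B minor is B.
The chord tones are F#, A, B, D, giving B minor seventh.

B minor seventh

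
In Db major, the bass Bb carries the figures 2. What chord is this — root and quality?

C half-diminished seventh

The figures 2 indicate a seventh chord in third inversion.
In third inversion the root lies a second above the bass: a second above Bb in Db major is C.
The chord tones are Bb, C, Eb, Gb, giving C half-diminished seventh.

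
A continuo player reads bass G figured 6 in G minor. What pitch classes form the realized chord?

G, Bb, Eb

The written figures 6 are shorthand for 6/3: the 3 is implied.
A third above G in this key is Bb.
A sixth above G in this key is Eb.
Together with the bass G, this spells Eb major in first inversion.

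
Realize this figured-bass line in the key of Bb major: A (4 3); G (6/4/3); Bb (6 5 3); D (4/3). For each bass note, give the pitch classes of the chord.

A, C, D, F | G, Bb, C, Eb | Bb, D, F, G | D, F, G, Bb

A (6/4/3): A, C, D, F.
G (6/4/3): G, Bb, C, Eb.
Bb (6/5/3): Bb, D, F, G.
D (6/4/3): D, F, G, Bb.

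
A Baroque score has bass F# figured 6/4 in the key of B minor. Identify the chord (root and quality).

B minor

The figures 6/4 indicate a triad in second inversion.
In second inversion the root lies a fourth above the bass: a fourth above F# in B minor is B.
The chord tones are F#, B, D, giving B minor.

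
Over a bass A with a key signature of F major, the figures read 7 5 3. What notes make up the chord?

A third above A in this key is C.
A fifth above A in this key is E.
A seventh above A in this key is G.
Together with the bass A, this spells A minor seventh in root position.

A, C, E, G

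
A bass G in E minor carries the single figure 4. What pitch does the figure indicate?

C

Counting 3 letter steps above G lands on C; in E minor, that letter is C.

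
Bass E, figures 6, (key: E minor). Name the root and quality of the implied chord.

C major

The figures 6 indicate a triad in first inversion.
In first inversion the root lies a sixth above the bass: a sixth above E in E minor is C.
The chord tones are E, G, C, giving C major.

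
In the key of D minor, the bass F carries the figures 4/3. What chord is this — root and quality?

Bb major seventh

The figures 4/3 indicate a seventh chord in second inversion.
In second inversion the root lies a fourth above the bass: a fourth above F in D minor is Bb.
The chord tones are F, A, Bb, D, giving Bb major seventh.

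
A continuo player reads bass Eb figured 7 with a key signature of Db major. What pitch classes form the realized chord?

The written figures 7 are shorthand for 7/5/3: the 5/3 are implied.
A third above Eb in this key is Gb.
A fifth above Eb in this key is Bb.
A seventh above Eb in this key is Db.
Together with the bass Eb, this spells Eb minor seventh in root position.

Eb, Gb, Bb, Db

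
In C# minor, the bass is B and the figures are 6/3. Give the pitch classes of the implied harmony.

B, D#, G#

A third above B in this key is D#.
A sixth above B in this key is G#.
Together with the bass B, this spells G# minor in first inversion.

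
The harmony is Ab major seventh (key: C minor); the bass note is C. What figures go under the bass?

6/5

C is the third of Ab major seventh, so the chord is in first inversion.
A seventh chord in first inversion is figured 6/5/3, conventionally abbreviated 6/5.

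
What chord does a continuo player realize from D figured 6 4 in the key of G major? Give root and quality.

The figures 6 4 indicate a triad in second inversion.
In second inversion the root lies a fourth above the bass: a fourth above D in G major is G.
The chord tones are D, G, B, giving G major.

G major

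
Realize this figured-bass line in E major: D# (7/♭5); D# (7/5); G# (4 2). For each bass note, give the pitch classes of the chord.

D# (7/b5/3): D#, F#, Ab, C#.
D# (7/5/3): D#, F#, A, C#.
G# (6/4/2): G#, A, C#, E.

D#, F#, Ab, C# | D#, F#, A, C# | G#, A, C#, E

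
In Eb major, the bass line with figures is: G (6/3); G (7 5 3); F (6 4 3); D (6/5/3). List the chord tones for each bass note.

G (6/3): G, Bb, Eb.
G (7/5/3): G, Bb, D, F.
F (6/4/3): F, Ab, Bb, D.
D (6/5/3): D, F, Ab, Bb.

G, Bb, Eb | G, Bb, D, F | F, Ab, Bb, D | D, F, Ab, Bb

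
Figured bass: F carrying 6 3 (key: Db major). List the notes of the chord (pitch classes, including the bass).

F, Ab, Db

A third above F in this key is Ab.
A sixth above F in this key is Db.
Together with the bass F, this spells Db major in first inversion.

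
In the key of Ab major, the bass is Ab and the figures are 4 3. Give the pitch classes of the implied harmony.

The written figures 4 3 are shorthand for 6/4/3: the 6 is implied.
A third above Ab in this key is C.
A fourth above Ab in this key is Db.
A sixth above Ab in this key is F.
Together with the bass Ab, this spells Db major seventh in second inversion.

Ab, C, Db, F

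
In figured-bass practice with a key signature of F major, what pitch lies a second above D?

Counting 1 letter step above D lands on E; in F major, that letter is E.

E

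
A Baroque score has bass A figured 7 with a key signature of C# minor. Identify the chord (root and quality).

A major seventh

The figures 7 indicate a seventh chord in root position.
In root position the bass is the root, so the root is A.
The chord tones are A, C#, E, G#, giving A major seventh.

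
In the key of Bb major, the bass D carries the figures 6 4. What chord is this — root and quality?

G minor

The figures 6 4 indicate a triad in second inversion.
In second inversion the root lies a fourth above the bass: a fourth above D in Bb major is G.
The chord tones are D, G, Bb, giving G minor.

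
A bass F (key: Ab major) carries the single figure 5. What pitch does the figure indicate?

C

Counting 4 letter steps above F lands on C; in Ab major, that letter is C.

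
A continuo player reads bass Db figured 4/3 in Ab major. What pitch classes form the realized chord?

The written figures 4/3 are shorthand for 6/4/3: the 6 is implied.
A third above Db in this key is F.
A fourth above Db in this key is G.
A sixth above Db in this key is Bb.
Together with the bass Db, this spells G half-diminished seventh in second inversion.

Db, F, G, Bb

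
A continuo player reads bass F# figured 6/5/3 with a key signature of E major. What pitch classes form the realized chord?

A third above F# in this key is A.
A fifth above F# in this key is C#.
A sixth above F# in this key is D#.
Together with the bass F#, this spells D# half-diminished seventh in first inversion.

F#, A, C#, D#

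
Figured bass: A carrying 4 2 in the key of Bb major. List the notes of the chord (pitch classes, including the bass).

A, Bb, D, F

The written figures 4 2 are shorthand for 6/4/2: the 6 is implied.
A second above A in this key is Bb.
A fourth above A in this key is D.
A sixth above A in this key is F.
Together with the bass A, this spells Bb major seventh in third inversion.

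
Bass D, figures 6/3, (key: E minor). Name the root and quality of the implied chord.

The figures 6/3 indicate a triad in first inversion.
In first inversion the root lies a sixth above the bass: a sixth above D in E minor is B.
The chord tones are D, F#, B, giving B minor.

B minor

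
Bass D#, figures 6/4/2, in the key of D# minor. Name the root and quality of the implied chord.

The figures 6/4/2 indicate a seventh chord in third inversion.
In third inversion the root lies a second above the bass: a second above D# in D# minor is E#.
The chord tones are D#, E#, G#, B, giving E# half-diminished seventh.

E# half-diminished seventh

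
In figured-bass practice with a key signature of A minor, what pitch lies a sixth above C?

Counting 5 letter steps above C lands on A; in A minor, that letter is A.

A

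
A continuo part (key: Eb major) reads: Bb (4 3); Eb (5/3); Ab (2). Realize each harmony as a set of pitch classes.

Bb, D, Eb, G | Eb, G, Bb | Ab, Bb, D, F

Bb (6/4/3): Bb, D, Eb, G.
Eb (5/3): Eb, G, Bb.
Ab (6/4/2): Ab, Bb, D, F.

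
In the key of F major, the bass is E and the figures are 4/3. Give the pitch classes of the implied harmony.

The written figures 4/3 are shorthand for 6/4/3: the 6 is implied.
A third above E in this key is G.
A fourth above E in this key is A.
A sixth above E in this key is C.
Together with the bass E, this spells A minor seventh in second inversion.

E, G, A, C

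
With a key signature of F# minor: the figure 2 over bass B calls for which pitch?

C#

Counting 1 letter step above B lands on C; in F# minor, that letter is C#.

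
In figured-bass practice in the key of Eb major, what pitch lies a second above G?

Ab

Counting 1 letter step above G lands on A; in Eb major, that letter is Ab.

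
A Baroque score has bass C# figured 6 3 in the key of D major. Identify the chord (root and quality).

A major

The figures 6 3 indicate a triad in first inversion.
In first inversion the root lies a sixth above the bass: a sixth above C# in D major is A.
The chord tones are C#, E, A, giving A major.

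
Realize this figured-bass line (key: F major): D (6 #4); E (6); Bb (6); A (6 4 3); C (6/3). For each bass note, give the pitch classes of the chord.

D, G#, Bb | E, G, C | Bb, D, G | A, C, D, F | C, E, A

D (6/#4): D, G#, Bb.
E (6/3): E, G, C.
Bb (6/3): Bb, D, G.
A (6/4/3): A, C, D, F.
C (6/3): C, E, A.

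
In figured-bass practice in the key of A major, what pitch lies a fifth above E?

Counting 4 letter steps above E lands on B; in A major, that letter is B.

B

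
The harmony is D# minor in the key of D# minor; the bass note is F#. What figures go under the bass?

6

F# is the third of D# minor, so the chord is in first inversion.
A triad in first inversion is figured 6/3, conventionally abbreviated 6.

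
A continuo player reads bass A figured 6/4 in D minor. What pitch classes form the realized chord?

A fourth above A in this key is D.
A sixth above A in this key is F.
Together with the bass A, this spells D minor in second inversion.

A, D, F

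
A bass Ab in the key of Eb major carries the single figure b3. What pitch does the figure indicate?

Cb

Counting 2 letter steps above Ab lands on C; in Eb major, that letter is C.
The b3 figure lowers it a semitone, giving Cb.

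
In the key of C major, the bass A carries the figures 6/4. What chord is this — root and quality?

The figures 6/4 indicate a triad in second inversion.
In second inversion the root lies a fourth above the bass: a fourth above A in C major is D.
The chord tones are A, D, F, giving D minor.

D minor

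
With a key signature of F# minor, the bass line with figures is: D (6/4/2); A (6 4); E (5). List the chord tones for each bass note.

D, E, G#, B | A, D, F# | E, G#, B

D (6/4/2): D, E, G#, B.
A (6/4): A, D, F#.
E (5/3): E, G#, B.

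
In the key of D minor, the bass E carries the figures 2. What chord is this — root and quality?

F major seventh

The figures 2 indicate a seventh chord in third inversion.
In third inversion the root lies a second above the bass: a second above E in D minor is F.
The chord tones are E, F, A, C, giving F major seventh.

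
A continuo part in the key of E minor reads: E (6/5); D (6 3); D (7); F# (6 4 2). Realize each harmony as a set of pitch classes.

E, G, B, C | D, F#, B | D, F#, A, C | F#, G, B, D

E (6/5/3): E, G, B, C.
D (6/3): D, F#, B.
D (7/5/3): D, F#, A, C.
F# (6/4/2): F#, G, B, D.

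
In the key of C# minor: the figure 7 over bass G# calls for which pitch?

Counting 6 letter steps above G# lands on F; in C# minor, that letter is F#.

F#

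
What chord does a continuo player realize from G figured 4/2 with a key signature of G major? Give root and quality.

A minor seventh

The figures 4/2 indicate a seventh chord in third inversion.
In third inversion the root lies a second above the bass: a second above G in G major is A.
The chord tones are G, A, C, E, giving A minor seventh.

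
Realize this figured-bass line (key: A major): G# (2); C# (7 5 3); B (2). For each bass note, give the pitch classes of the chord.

G# (6/4/2): G#, A, C#, E.
C# (7/5/3): C#, E, G#, B.
B (6/4/2): B, C#, E, G#.

G#, A, C#, E | C#, E, G#, B | B, C#, E, G#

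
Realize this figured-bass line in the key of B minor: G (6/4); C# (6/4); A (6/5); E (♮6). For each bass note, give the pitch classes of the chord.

G, C#, E | C#, F#, A | A, C#, E, F# | E, G, C

G (6/4): G, C#, E.
C# (6/4): C#, F#, A.
A (6/5/3): A, C#, E, F#.
E (♮6/3): E, G, C.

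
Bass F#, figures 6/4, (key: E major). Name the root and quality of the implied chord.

B major

The figures 6/4 indicate a triad in second inversion.
In second inversion the root lies a fourth above the bass: a fourth above F# in E major is B.
The chord tones are F#, B, D#, giving B major.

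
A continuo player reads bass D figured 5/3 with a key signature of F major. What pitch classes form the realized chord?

A third above D in this key is F.
A fifth above D in this key is A.
Together with the bass D, this spells D minor in root position.

D, F, A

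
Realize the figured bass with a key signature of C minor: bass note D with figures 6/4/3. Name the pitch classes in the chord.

D, F, G, Bb

A third above D in this key is F.
A fourth above D in this key is G.
A sixth above D in this key is Bb.
Together with the bass D, this spells G minor seventh in second inversion.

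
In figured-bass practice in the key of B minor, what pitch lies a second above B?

C#

Counting 1 letter step above B lands on C; in B minor, that letter is C#.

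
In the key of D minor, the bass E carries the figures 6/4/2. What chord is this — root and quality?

F major seventh

The figures 6/4/2 indicate a seventh chord in third inversion.
In third inversion the root lies a second above the bass: a second above E in D minor is F.
The chord tones are E, F, A, C, giving F major seventh.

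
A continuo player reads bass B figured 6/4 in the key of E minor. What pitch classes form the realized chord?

B, E, G

A fourth above B in this key is E.
A sixth above B in this key is G.
Together with the bass B, this spells E minor in second inversion.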